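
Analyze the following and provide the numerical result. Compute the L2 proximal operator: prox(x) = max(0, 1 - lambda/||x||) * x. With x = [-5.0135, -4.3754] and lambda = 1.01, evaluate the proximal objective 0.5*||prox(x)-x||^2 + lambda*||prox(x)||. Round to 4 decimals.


Step 1: Compute ||x||.
||x|| = 6.6543
Step 2: Compute scaling factor.
scale = max(0, 1 - 1.01/6.6543) = 0.8482
Step 3: prox(x) = [-4.2525, -3.7113]
||prox(x)|| = 5.6443
Step 4: Proximal objective.
0.5*||prox-x||^2 = 0.5101
lambda*||prox|| = 5.7007
Total = 6.2108


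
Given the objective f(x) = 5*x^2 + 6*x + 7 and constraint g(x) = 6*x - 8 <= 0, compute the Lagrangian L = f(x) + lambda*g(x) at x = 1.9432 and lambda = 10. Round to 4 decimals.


Step 1: Evaluate f(x).
f(1.9432) = 5*1.9432^2 + 6*1.9432 + 7 = 37.5393
Step 2: Evaluate g(x).
g(1.9432) = 6*1.9432 - 8 = 3.6592
Step 3: Compute Lagrangian.
L = 37.5393 + 10*3.6592 = 74.1313


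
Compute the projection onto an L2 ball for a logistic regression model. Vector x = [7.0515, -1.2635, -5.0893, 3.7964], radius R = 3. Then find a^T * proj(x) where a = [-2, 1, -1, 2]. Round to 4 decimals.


Step 1: Compute ||x|| (intermediates to 6 decimals).
||x|| = sqrt(7.0515^2 + (-1.2635)^2 + (-5.0893)^2 + 3.7964^2) = 9.57255
Step 2: Project.
Since ||x|| > R, scale = R/||x|| = 3/9.57255 = 0.313396, proj(x) = scale * x
proj(x) = [2.209912, -0.395976, -1.594966, 1.189777]
Step 3: Dot product.
a^T * proj(x) = -2*2.209912 + 1*(-0.395976) - 1*(-1.594966) + 2*1.189777 = -0.8413


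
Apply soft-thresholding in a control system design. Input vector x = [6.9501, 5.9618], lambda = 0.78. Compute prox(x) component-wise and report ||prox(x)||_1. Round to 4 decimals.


Soft-thresholding with lambda = 0.78:
prox(6.9501) = sign(6.9501)*max(|6.9501| - 0.78, 0) = 6.1701
prox(5.9618) = sign(5.9618)*max(|5.9618| - 0.78, 0) = 5.1818
prox(x) = [6.1701, 5.1818]
||prox(x)||_1 = 6.1701 + 5.1818 = 11.3519


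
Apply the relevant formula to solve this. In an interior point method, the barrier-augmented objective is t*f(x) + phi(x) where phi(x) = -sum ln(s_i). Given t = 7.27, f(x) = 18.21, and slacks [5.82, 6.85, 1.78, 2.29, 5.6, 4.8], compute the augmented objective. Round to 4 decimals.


Step 1: Compute log-barrier.
ln values: [1.7613, 1.9242, 0.5766, 0.8286, 1.7228, 1.5686]
phi = -(1.7613 + 1.9242 + 0.5766 + 0.8286 + 1.7228 + 1.5686) = -8.3821
Step 2: Compute augmented objective.
t*f(x) = 7.27*18.21 = 132.3867
Total = 132.3867 - 8.3821 = 124.0046


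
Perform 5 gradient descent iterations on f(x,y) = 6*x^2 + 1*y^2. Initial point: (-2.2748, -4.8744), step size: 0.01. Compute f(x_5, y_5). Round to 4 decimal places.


Gradient descent on f(x,y) = 6*x^2 + 1*y^2.
Starting point: (-2.2748, -4.8744), alpha = 0.01
Step 1: grad_x = 2*6*-2.2748 = -27.2976, grad_y = 2*1*-4.8744 = -9.7488
  x_1 = -2.2748 - 0.01*-27.2976 = -2.0018
  y_1 = -4.8744 - 0.01*-9.7488 = -4.7769
Step 2: grad_x = 2*6*-2.0018 = -24.0219, grad_y = 2*1*-4.7769 = -9.5538
  x_2 = -2.0018 - 0.01*-24.0219 = -1.7616
  y_2 = -4.7769 - 0.01*-9.5538 = -4.6814
Step 3: grad_x = 2*6*-1.7616 = -21.1393, grad_y = 2*1*-4.6814 = -9.3627
  x_3 = -1.7616 - 0.01*-21.1393 = -1.5502
  y_3 = -4.6814 - 0.01*-9.3627 = -4.5877
Step 4: grad_x = 2*6*-1.5502 = -18.6026, grad_y = 2*1*-4.5877 = -9.1755
  x_4 = -1.5502 - 0.01*-18.6026 = -1.3642
  y_4 = -4.5877 - 0.01*-9.1755 = -4.496
Step 5: grad_x = 2*6*-1.3642 = -16.3702, grad_y = 2*1*-4.496 = -8.992
  x_5 = -1.3642 - 0.01*-16.3702 = -1.2005
  y_5 = -4.496 - 0.01*-8.992 = -4.4061
f(-1.2005, -4.4061) = 6*(-1.2005)^2 + 1*(-4.4061)^2 = 28.0604


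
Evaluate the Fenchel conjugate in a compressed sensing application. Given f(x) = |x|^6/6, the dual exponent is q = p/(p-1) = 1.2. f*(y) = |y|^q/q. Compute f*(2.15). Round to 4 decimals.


The conjugate exponent q satisfies 1/p + 1/q = 1.
p = 6, so q = 6/(6 - 1) = 1.2
|y|^q = 2.15^1.2 = 2.5057
f*(2.15) = 2.5057 / 1.2 = 2.0881


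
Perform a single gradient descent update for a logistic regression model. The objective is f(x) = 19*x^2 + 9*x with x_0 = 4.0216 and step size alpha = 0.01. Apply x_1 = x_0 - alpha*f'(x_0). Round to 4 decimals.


We compute the gradient at x_0 and apply the update.
f'(x) = 38*x + 9
f'(4.0216) = 38*4.0216 + 9 = 161.8208
x_1 = 4.0216 - 0.01*161.8208 = 2.4034


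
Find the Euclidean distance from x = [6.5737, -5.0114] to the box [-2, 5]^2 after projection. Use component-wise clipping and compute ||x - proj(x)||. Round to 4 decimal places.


Project each component onto [-2, 5].
clip(6.5737) = 5.0, clip(-5.0114) = -2.0
Projection = [5.0, -2.0]
Squared diffs: [2.4765, 9.0685]
Distance = sqrt(11.545) = 3.3978


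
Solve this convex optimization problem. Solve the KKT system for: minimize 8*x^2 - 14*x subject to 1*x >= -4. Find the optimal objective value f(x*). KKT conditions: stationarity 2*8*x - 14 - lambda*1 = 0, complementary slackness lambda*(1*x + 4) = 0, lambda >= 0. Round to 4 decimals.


Step 1: Try lambda = 0 (constraint inactive).
Stationarity: 2*8*x - 14 = 0
x* = 14/(2*8) = 0.875
Check constraint: 1*0.875 = 0.875 >= -4 -- satisfied.
Step 2: Compute optimal value.
f(x*) = 8*0.875^2 - 14*0.875 = -6.125


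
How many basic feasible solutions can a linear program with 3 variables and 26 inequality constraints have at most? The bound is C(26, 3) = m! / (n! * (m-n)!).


Each vertex corresponds to some choice of n active constraints out of m, so the number of vertices is at most C(m, n) = m! / (n!(m-n)!).
m = 26, n = 3
Numerator: 26 * 25 * 24
Denominator: 3! = 6
C(26, 3) = 2600


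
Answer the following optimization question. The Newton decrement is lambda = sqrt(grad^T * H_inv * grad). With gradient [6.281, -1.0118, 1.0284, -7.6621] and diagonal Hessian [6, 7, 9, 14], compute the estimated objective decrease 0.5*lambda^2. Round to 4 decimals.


Step 1: H is diagonal, so H^(-1) * g = [1.0468, -0.1445, 0.1143, -0.5473].
Step 2: g^T H^(-1) g = sum_i g_i^2 / H_ii
  = (6.281)^2/6 + (-1.0118)^2/7 + (1.0284)^2/9 + (-7.6621)^2/14
  = 6.5752 + 0.1462 + 0.1175 + 4.1934 = 11.0323
Step 3: Objective decrease = 0.5 * g^T H^(-1) g = 5.5162


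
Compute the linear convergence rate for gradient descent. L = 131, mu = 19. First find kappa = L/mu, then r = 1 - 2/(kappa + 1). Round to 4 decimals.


Step 1: Compute the condition number.
kappa = L/mu = 131/19 = 6.8947
Step 2: Compute the convergence rate.
r = 1 - 2/(kappa + 1) = 1 - 2*mu/(L + mu) = (L - mu)/(L + mu) = 112/150 = 0.7467


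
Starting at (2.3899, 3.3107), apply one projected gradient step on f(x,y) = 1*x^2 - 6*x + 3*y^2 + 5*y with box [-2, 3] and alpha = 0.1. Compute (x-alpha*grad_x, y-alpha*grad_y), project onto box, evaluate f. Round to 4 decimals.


Step 1: Compute gradient at (2.3899, 3.3107).
grad_x = 2*1*2.3899 - 6 = -1.2202
grad_y = 2*3*3.3107 + 5 = 24.8642
Step 2: Gradient step.
x_raw = 2.3899 - 0.1*-1.2202 = 2.5119
y_raw = 3.3107 - 0.1*24.8642 = 0.8243
Step 3: Project onto [-2, 3].
x_proj = clip(2.5119) = 2.5119
y_proj = clip(0.8243) = 0.8243
Step 4: Evaluate f.
f(2.5119, 0.8243) = -2.6021


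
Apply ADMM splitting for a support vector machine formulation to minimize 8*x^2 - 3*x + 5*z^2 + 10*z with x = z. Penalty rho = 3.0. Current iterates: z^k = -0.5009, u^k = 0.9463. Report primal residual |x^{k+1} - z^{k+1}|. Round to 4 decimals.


ADMM iteration with rho = 3.0, z^k = -0.5009, u^k = 0.9463
Step 1: x-update.
Minimize 8*x^2 - 3*x + (3.0/2)*(x + 0.5009 + 0.9463)^2
FOC: (2*8 + 3.0)*x = 3 + 3.0*(-0.5009 - 0.9463)
x^{k+1} = -0.0706
Step 2: z-update.
Minimize 5*z^2 + 10*z + (3.0/2)*(-0.0706 - z + 0.9463)^2
FOC: (2*5 + 3.0)*z = -10 + 3.0*(-0.0706 + 0.9463)
z^{k+1} = -0.5671
Step 3: u-update.
u^{k+1} = 0.9463 - 0.0706 + 0.5671 = 1.4428
Step 4: Primal residual = |-0.0706 + 0.5671| = 0.4965


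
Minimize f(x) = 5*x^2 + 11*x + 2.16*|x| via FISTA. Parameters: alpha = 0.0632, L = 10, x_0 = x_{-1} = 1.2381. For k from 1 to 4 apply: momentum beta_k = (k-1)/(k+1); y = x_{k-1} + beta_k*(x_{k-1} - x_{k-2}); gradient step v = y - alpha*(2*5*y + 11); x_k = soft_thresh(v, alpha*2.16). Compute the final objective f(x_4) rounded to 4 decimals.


FISTA on f(x) = 5*x^2 + 11*x + 2.16*|x|
L = 10, alpha = 0.0632
Iteration 1: beta = 0.0, y = 1.2381 + 0.0*(1.2381 - 1.2381) = 1.2381
  grad(y) = 23.381, v = y - alpha*grad = -0.2396
  prox(v) = soft_thresh(-0.2396, 0.1365) = -0.1031
Iteration 2: beta = 0.3333, y = -0.1031 + 0.3333*(-0.1031 - 1.2381) = -0.5501
  grad(y) = 5.4988, v = y - alpha*grad = -0.8976
  prox(v) = soft_thresh(-0.8976, 0.1365) = -0.7611
Iteration 3: beta = 0.5, y = -0.7611 + 0.5*(-0.7611 + 0.1031) = -1.0902
  grad(y) = 0.0983, v = y - alpha*grad = -1.0964
  prox(v) = soft_thresh(-1.0964, 0.1365) = -0.9599
Iteration 4: beta = 0.6, y = -0.9599 + 0.6*(-0.9599 + 0.7611) = -1.0791
  grad(y) = 0.2089, v = y - alpha*grad = -1.0923
  prox(v) = soft_thresh(-1.0923, 0.1365) = -0.9558
f(x_4) = 5*(-0.9558)^2 + 11*(-0.9558) + 2.16*|-0.9558| = -3.8815


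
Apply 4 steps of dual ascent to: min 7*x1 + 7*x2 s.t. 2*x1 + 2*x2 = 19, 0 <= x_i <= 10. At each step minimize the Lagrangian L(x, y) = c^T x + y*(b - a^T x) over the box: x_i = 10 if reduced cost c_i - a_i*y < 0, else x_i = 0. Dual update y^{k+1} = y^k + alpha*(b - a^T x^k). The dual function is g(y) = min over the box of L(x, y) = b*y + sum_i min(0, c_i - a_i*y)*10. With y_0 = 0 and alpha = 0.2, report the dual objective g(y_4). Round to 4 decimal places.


Dual ascent for LP: min 7*x1 + 7*x2, 2*x1 + 2*x2 = 19, 0 <= x_i <= 10
Step 1: y^k = 0.0, reduced costs: (7.0, 7.0)
  x^k = (0.0, 0.0), subgradient = b - a^T x = 19.0
  y^{k+1} = 0.0 + 0.2*19.0 = 3.8
Step 2: y^k = 3.8, reduced costs: (-0.6, -0.6)
  x^k = (10.0, 10.0), subgradient = b - a^T x = -21.0
  y^{k+1} = 3.8 + 0.2*-21.0 = -0.4
Step 3: y^k = -0.4, reduced costs: (7.8, 7.8)
  x^k = (0.0, 0.0), subgradient = b - a^T x = 19.0
  y^{k+1} = -0.4 + 0.2*19.0 = 3.4
Step 4: y^k = 3.4, reduced costs: (0.2, 0.2)
  x^k = (0.0, 0.0), subgradient = b - a^T x = 19.0
  y^{k+1} = 3.4 + 0.2*19.0 = 7.2
Dual objective at y_4 = 7.2: reduced costs (-7.4, -7.4), box minimizer x = (10.0, 10.0)
g(y_4) = b*y + (c1 - a1*y)*x1 + (c2 - a2*y)*x2 = 19*7.2 + (-7.4)*10.0 + (-7.4)*10.0 = 136.8 - 74.0 - 74.0 = -11.2


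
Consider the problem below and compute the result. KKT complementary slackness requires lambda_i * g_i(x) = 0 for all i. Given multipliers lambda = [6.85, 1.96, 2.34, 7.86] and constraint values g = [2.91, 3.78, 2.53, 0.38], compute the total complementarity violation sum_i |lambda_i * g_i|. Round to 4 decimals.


KKT complementary slackness check:
lambda_1 * g_1 = 6.85 * 2.91 = 19.9335
lambda_2 * g_2 = 1.96 * 3.78 = 7.4088
lambda_3 * g_3 = 2.34 * 2.53 = 5.9202
lambda_4 * g_4 = 7.86 * 0.38 = 2.9868
Total violation = 19.9335 + 7.4088 + 5.9202 + 2.9868 = 36.2493


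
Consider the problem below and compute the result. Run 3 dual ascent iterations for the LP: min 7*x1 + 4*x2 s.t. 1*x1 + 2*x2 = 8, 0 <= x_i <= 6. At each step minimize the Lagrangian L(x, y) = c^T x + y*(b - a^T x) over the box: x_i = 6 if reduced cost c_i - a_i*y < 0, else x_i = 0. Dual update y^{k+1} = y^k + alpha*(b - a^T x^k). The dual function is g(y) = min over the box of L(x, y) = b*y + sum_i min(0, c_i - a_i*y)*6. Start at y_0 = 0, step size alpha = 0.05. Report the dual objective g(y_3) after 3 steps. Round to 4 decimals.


Dual ascent for LP: min 7*x1 + 4*x2, 1*x1 + 2*x2 = 8, 0 <= x_i <= 6
Step 1: y^k = 0.0, reduced costs: (7.0, 4.0)
  x^k = (0.0, 0.0), subgradient = b - a^T x = 8.0
  y^{k+1} = 0.0 + 0.05*8.0 = 0.4
Step 2: y^k = 0.4, reduced costs: (6.6, 3.2)
  x^k = (0.0, 0.0), subgradient = b - a^T x = 8.0
  y^{k+1} = 0.4 + 0.05*8.0 = 0.8
Step 3: y^k = 0.8, reduced costs: (6.2, 2.4)
  x^k = (0.0, 0.0), subgradient = b - a^T x = 8.0
  y^{k+1} = 0.8 + 0.05*8.0 = 1.2
Dual objective at y_3 = 1.2: reduced costs (5.8, 1.6), box minimizer x = (0.0, 0.0)
g(y_3) = b*y + (c1 - a1*y)*x1 + (c2 - a2*y)*x2 = 8*1.2 + 5.8*0.0 + 1.6*0.0 = 9.6 + 0.0 + 0.0 = 9.6


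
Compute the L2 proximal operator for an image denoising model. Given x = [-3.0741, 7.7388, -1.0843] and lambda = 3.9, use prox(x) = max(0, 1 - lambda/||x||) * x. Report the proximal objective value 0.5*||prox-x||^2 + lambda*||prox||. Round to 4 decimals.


Step 1: Compute ||x||.
||x|| = 8.3973
Step 2: Compute scaling factor.
scale = max(0, 1 - 3.9/8.3973) = 0.5356
Step 3: prox(x) = [-1.6464, 4.1446, -0.5807]
||prox(x)|| = 4.4973
Step 4: Proximal objective.
0.5*||prox-x||^2 = 7.605
lambda*||prox|| = 17.5395
Total = 25.1445


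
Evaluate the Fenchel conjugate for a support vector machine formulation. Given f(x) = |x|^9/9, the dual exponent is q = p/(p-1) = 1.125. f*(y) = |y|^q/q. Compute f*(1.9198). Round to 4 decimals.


The conjugate exponent q satisfies 1/p + 1/q = 1.
p = 9, so q = 9/(9 - 1) = 1.125
|y|^q = 1.9198^1.125 = 2.0829
f*(1.9198) = 2.0829 / 1.125 = 1.8514


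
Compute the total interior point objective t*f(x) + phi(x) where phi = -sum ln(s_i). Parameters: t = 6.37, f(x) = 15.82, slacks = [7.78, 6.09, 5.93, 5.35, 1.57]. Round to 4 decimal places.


Step 1: Compute log-barrier.
ln values: [2.0516, 1.8066, 1.78, 1.6771, 0.4511]
phi = -(2.0516 + 1.8066 + 1.78 + 1.6771 + 0.4511) = -7.7664
Step 2: Compute augmented objective.
t*f(x) = 6.37*15.82 = 100.7734
Total = 100.7734 - 7.7664 = 93.007


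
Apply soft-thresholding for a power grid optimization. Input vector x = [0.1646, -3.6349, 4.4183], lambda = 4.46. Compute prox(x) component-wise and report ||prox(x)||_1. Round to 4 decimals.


Soft-thresholding with lambda = 4.46:
prox(0.1646) = sign(0.1646)*max(|0.1646| - 4.46, 0) = 0.0
prox(-3.6349) = sign(-3.6349)*max(|-3.6349| - 4.46, 0) = 0.0
prox(4.4183) = sign(4.4183)*max(|4.4183| - 4.46, 0) = 0.0
prox(x) = [0.0, 0.0, 0.0]
||prox(x)||_1 = 0.0 + 0.0 + 0.0 = 0.0


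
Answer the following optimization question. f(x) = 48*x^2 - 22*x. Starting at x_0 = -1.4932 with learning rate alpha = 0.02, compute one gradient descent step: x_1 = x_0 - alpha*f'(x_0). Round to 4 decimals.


We compute the gradient at x_0 and apply the update.
f'(x) = 96*x - 22
f'(-1.4932) = 96*-1.4932 - 22 = -165.3472
x_1 = -1.4932 - 0.02*-165.3472 = 1.8137


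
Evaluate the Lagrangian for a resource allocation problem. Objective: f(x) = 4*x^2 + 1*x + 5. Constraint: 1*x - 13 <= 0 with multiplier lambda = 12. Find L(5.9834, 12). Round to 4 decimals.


Step 1: Evaluate f(x).
f(5.9834) = 4*5.9834^2 + 1*5.9834 + 5 = 154.1877
Step 2: Evaluate g(x).
g(5.9834) = 1*5.9834 - 13 = -7.0166
Step 3: Compute Lagrangian.
L = 154.1877 + 12*-7.0166 = 69.9885


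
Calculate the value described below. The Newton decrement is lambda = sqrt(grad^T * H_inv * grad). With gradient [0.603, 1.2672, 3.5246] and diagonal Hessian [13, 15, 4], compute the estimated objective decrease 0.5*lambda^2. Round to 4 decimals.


Step 1: H is diagonal, so H^(-1) * g = [0.0464, 0.0845, 0.8812].
Step 2: g^T H^(-1) g = sum_i g_i^2 / H_ii
  = (0.603)^2/13 + (1.2672)^2/15 + (3.5246)^2/4
  = 0.028 + 0.1071 + 3.1057 = 3.2407
Step 3: Objective decrease = 0.5 * g^T H^(-1) g = 1.6204


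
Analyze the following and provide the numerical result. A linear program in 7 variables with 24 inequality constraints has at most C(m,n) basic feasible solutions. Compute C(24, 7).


Each vertex corresponds to some choice of n active constraints out of m, so the number of vertices is at most C(m, n) = m! / (n!(m-n)!).
m = 24, n = 7
Numerator: 24 * 23 * 22 * 21 * 20 * 19 * 18
Denominator: 7! = 5040
C(24, 7) = 346104


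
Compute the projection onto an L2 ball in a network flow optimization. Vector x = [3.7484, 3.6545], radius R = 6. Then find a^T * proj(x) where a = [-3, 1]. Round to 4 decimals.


Step 1: Compute ||x|| (intermediates to 6 decimals).
||x|| = sqrt(3.7484^2 + 3.6545^2) = 5.235062
Step 2: Project.
Since ||x|| <= R, proj = x (no scaling needed).
proj(x) = [3.7484, 3.6545]
Step 3: Dot product.
a^T * proj(x) = -3*3.7484 + 1*3.6545 = -7.5907


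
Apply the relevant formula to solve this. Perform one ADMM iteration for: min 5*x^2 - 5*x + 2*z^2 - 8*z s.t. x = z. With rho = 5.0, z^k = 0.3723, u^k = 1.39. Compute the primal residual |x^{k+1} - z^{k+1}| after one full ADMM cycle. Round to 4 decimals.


ADMM iteration with rho = 5.0, z^k = 0.3723, u^k = 1.39
Step 1: x-update.
Minimize 5*x^2 - 5*x + (5.0/2)*(x - 0.3723 + 1.39)^2
FOC: (2*5 + 5.0)*x = 5 + 5.0*(0.3723 - 1.39)
x^{k+1} = -0.0059
Step 2: z-update.
Minimize 2*z^2 - 8*z + (5.0/2)*(-0.0059 - z + 1.39)^2
FOC: (2*2 + 5.0)*z = 8 + 5.0*(-0.0059 + 1.39)
z^{k+1} = 1.6578
Step 3: u-update.
u^{k+1} = 1.39 - 0.0059 - 1.6578 = -0.2737
Step 4: Primal residual = |-0.0059 - 1.6578| = 1.6637


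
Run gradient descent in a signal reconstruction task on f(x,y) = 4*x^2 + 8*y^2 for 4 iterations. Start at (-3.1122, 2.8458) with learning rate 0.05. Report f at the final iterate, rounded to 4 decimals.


Gradient descent on f(x,y) = 4*x^2 + 8*y^2.
Starting point: (-3.1122, 2.8458), alpha = 0.05
Step 1: grad_x = 2*4*-3.1122 = -24.8976, grad_y = 2*8*2.8458 = 45.5328
  x_1 = -3.1122 - 0.05*-24.8976 = -1.8673
  y_1 = 2.8458 - 0.05*45.5328 = 0.5692
Step 2: grad_x = 2*4*-1.8673 = -14.9386, grad_y = 2*8*0.5692 = 9.1066
  x_2 = -1.8673 - 0.05*-14.9386 = -1.1204
  y_2 = 0.5692 - 0.05*9.1066 = 0.1138
Step 3: grad_x = 2*4*-1.1204 = -8.9631, grad_y = 2*8*0.1138 = 1.8213
  x_3 = -1.1204 - 0.05*-8.9631 = -0.6722
  y_3 = 0.1138 - 0.05*1.8213 = 0.0228
Step 4: grad_x = 2*4*-0.6722 = -5.3779, grad_y = 2*8*0.0228 = 0.3643
  x_4 = -0.6722 - 0.05*-5.3779 = -0.4033
  y_4 = 0.0228 - 0.05*0.3643 = 0.0046
f(-0.4033, 0.0046) = 4*(-0.4033)^2 + 8*0.0046^2 = 0.6509


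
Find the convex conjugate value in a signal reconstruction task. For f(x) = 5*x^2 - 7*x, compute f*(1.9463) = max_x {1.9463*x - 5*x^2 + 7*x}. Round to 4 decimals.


f*(y) = sup_x {y*x - a*x^2 - b*x} = sup_x {(y-b)*x - a*x^2}
FOC: (y - b) - 2a*x = 0 => x* = (y - b)/(2a)
x* = (1.9463 + 7)/(2*5) = 0.8946
f*(1.9463) = (y-b)^2/(4a) = (1.9463 + 7)^2/(4*5)
= 80.0363/20 = 4.0018


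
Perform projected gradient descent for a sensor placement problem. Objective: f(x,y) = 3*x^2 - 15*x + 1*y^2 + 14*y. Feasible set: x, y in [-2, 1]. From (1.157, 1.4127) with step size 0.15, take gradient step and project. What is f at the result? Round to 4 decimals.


Step 1: Compute gradient at (1.157, 1.4127).
grad_x = 2*3*1.157 - 15 = -8.058
grad_y = 2*1*1.4127 + 14 = 16.8254
Step 2: Gradient step.
x_raw = 1.157 - 0.15*-8.058 = 2.3657
y_raw = 1.4127 - 0.15*16.8254 = -1.1111
Step 3: Project onto [-2, 1].
x_proj = clip(2.3657) = 1.0
y_proj = clip(-1.1111) = -1.1111
Step 4: Evaluate f.
f(1.0, -1.1111) = -26.321


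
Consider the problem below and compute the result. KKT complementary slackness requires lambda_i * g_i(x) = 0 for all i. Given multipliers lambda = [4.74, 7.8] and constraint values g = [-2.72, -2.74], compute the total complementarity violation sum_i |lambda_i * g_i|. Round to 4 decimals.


KKT complementary slackness check:
lambda_1 * g_1 = 4.74 * -2.72 = -12.8928
lambda_2 * g_2 = 7.8 * -2.74 = -21.372
Total violation = 12.8928 + 21.372 = 34.2648


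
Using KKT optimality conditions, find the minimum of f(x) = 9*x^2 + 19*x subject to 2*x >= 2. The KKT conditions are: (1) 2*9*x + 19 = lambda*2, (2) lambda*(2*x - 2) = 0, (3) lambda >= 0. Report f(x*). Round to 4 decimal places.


Step 1: Try lambda = 0 (constraint inactive).
x_unc = -19/(2*9) = -1.0556
Check: 2*-1.0556 = -2.1112 < 2 -- violated!
Step 2: Constraint must be active: 2*x = 2
x* = 2/2 = 1.0
lambda = (2*9*1.0 + 19)/2 = 18.5
Step 3: Compute optimal value.
f(x*) = 9*1.0^2 + 19*1.0 = 28.0


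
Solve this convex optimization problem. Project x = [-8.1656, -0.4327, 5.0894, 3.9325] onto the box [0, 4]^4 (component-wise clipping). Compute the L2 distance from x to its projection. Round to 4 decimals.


Project each component onto [0, 4].
clip(-8.1656) = 0.0, clip(-0.4327) = 0.0, clip(5.0894) = 4.0, clip(3.9325) = 3.9325
Projection = [0.0, 0.0, 4.0, 3.9325]
Squared diffs: [66.677, 0.1872, 1.1868, 0.0]
Distance = sqrt(68.051) = 8.2493


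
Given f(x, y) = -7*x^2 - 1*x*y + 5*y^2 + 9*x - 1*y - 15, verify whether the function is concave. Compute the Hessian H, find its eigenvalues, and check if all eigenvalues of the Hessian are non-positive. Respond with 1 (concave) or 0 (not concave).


The Hessian of f(x,y) = -7*x^2 - 1*x*y + 5*y^2 + 9*x - 1*y - 15 is:
H = [[-14, -1], [-1, 10]]
Trace = -14 + 10 = -4
Determinant = -14*10 - (-1)^2 = -141
Discriminant = (-4)^2 - 4*-141 = 580.0
Eigenvalues: lambda_1 = -14.0416, lambda_2 = 10.0416
The function is not concave.

0


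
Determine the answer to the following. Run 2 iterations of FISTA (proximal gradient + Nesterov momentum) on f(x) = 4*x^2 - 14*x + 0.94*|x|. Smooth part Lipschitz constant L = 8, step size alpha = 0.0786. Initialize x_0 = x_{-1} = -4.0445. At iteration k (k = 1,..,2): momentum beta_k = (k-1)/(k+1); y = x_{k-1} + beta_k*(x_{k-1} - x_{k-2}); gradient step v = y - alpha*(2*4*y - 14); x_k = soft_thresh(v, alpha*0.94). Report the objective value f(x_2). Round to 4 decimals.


FISTA on f(x) = 4*x^2 - 14*x + 0.94*|x|
L = 8, alpha = 0.0786
Iteration 1: beta = 0.0, y = -4.0445 + 0.0*(-4.0445 + 4.0445) = -4.0445
  grad(y) = -46.356, v = y - alpha*grad = -0.4009
  prox(v) = soft_thresh(-0.4009, 0.0739) = -0.327
Iteration 2: beta = 0.3333, y = -0.327 + 0.3333*(-0.327 + 4.0445) = 0.9121
  grad(y) = -6.703, v = y - alpha*grad = 1.439
  prox(v) = soft_thresh(1.439, 0.0739) = 1.3651
f(x_2) = 4*1.3651^2 - 14*1.3651 + 0.94*|1.3651| = -10.3742


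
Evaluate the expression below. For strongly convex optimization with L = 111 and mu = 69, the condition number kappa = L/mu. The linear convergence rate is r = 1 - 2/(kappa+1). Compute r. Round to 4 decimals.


Step 1: Compute the condition number.
kappa = L/mu = 111/69 = 1.6087
Step 2: Compute the convergence rate.
r = 1 - 2/(kappa + 1) = 1 - 2*mu/(L + mu) = (L - mu)/(L + mu) = 42/180 = 0.2333


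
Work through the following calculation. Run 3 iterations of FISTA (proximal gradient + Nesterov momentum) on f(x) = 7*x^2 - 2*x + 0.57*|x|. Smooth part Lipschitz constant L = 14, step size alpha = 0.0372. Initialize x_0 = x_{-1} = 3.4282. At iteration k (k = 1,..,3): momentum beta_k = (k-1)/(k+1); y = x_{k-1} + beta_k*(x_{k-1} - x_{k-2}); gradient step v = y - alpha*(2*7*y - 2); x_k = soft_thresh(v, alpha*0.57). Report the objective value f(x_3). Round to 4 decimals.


FISTA on f(x) = 7*x^2 - 2*x + 0.57*|x|
L = 14, alpha = 0.0372
Iteration 1: beta = 0.0, y = 3.4282 + 0.0*(3.4282 - 3.4282) = 3.4282
  grad(y) = 45.9948, v = y - alpha*grad = 1.7172
  prox(v) = soft_thresh(1.7172, 0.0212) = 1.696
Iteration 2: beta = 0.3333, y = 1.696 + 0.3333*(1.696 - 3.4282) = 1.1186
  grad(y) = 13.6602, v = y - alpha*grad = 0.6104
  prox(v) = soft_thresh(0.6104, 0.0212) = 0.5892
Iteration 3: beta = 0.5, y = 0.5892 + 0.5*(0.5892 - 1.696) = 0.0358
  grad(y) = -1.4983, v = y - alpha*grad = 0.0916
  prox(v) = soft_thresh(0.0916, 0.0212) = 0.0704
f(x_3) = 7*0.0704^2 - 2*0.0704 + 0.57*|0.0704| = -0.066


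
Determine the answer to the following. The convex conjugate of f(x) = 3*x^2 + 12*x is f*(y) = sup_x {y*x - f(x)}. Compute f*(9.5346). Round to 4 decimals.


f*(y) = sup_x {y*x - a*x^2 - b*x} = sup_x {(y-b)*x - a*x^2}
FOC: (y - b) - 2a*x = 0 => x* = (y - b)/(2a)
x* = (9.5346 - 12)/(2*3) = -0.4109
f*(9.5346) = (y-b)^2/(4a) = (9.5346 - 12)^2/(4*3)
= 6.0782/12 = 0.5065


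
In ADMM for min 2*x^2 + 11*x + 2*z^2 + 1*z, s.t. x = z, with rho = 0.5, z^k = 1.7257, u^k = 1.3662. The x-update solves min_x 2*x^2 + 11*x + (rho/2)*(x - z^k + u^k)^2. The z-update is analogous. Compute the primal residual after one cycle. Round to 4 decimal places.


ADMM iteration with rho = 0.5, z^k = 1.7257, u^k = 1.3662
Step 1: x-update.
Minimize 2*x^2 + 11*x + (0.5/2)*(x - 1.7257 + 1.3662)^2
FOC: (2*2 + 0.5)*x = -11 + 0.5*(1.7257 - 1.3662)
x^{k+1} = -2.4045
Step 2: z-update.
Minimize 2*z^2 + 1*z + (0.5/2)*(-2.4045 - z + 1.3662)^2
FOC: (2*2 + 0.5)*z = -1 + 0.5*(-2.4045 + 1.3662)
z^{k+1} = -0.3376
Step 3: u-update.
u^{k+1} = 1.3662 - 2.4045 + 0.3376 = -0.7007
Step 4: Primal residual = |-2.4045 + 0.3376| = 2.0669


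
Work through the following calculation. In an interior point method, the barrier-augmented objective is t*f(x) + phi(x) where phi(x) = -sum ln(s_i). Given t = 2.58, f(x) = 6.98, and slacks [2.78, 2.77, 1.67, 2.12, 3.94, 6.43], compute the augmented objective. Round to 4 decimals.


Step 1: Compute log-barrier.
ln values: [1.0225, 1.0188, 0.5128, 0.7514, 1.3712, 1.861]
phi = -(1.0225 + 1.0188 + 0.5128 + 0.7514 + 1.3712 + 1.861) = -6.5377
Step 2: Compute augmented objective.
t*f(x) = 2.58*6.98 = 18.0084
Total = 18.0084 - 6.5377 = 11.4707


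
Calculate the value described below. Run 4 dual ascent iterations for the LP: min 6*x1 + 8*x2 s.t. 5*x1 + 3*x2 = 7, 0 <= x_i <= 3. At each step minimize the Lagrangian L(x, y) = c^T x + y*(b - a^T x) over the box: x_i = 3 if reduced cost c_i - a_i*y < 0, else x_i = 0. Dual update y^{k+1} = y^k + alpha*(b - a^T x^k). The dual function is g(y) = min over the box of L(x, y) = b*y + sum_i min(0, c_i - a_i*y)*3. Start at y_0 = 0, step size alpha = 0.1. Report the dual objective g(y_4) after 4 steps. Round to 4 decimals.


Dual ascent for LP: min 6*x1 + 8*x2, 5*x1 + 3*x2 = 7, 0 <= x_i <= 3
Step 1: y^k = 0.0, reduced costs: (6.0, 8.0)
  x^k = (0.0, 0.0), subgradient = b - a^T x = 7.0
  y^{k+1} = 0.0 + 0.1*7.0 = 0.7
Step 2: y^k = 0.7, reduced costs: (2.5, 5.9)
  x^k = (0.0, 0.0), subgradient = b - a^T x = 7.0
  y^{k+1} = 0.7 + 0.1*7.0 = 1.4
Step 3: y^k = 1.4, reduced costs: (-1.0, 3.8)
  x^k = (3.0, 0.0), subgradient = b - a^T x = -8.0
  y^{k+1} = 1.4 + 0.1*-8.0 = 0.6
Step 4: y^k = 0.6, reduced costs: (3.0, 6.2)
  x^k = (0.0, 0.0), subgradient = b - a^T x = 7.0
  y^{k+1} = 0.6 + 0.1*7.0 = 1.3
Dual objective at y_4 = 1.3: reduced costs (-0.5, 4.1), box minimizer x = (3.0, 0.0)
g(y_4) = b*y + (c1 - a1*y)*x1 + (c2 - a2*y)*x2 = 7*1.3 + (-0.5)*3.0 + 4.1*0.0 = 9.1 - 1.5 + 0.0 = 7.6


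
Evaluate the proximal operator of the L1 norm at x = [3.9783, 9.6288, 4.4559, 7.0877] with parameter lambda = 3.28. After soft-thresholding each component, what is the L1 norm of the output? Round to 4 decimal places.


Soft-thresholding with lambda = 3.28:
prox(3.9783) = sign(3.9783)*max(|3.9783| - 3.28, 0) = 0.6983
prox(9.6288) = sign(9.6288)*max(|9.6288| - 3.28, 0) = 6.3488
prox(4.4559) = sign(4.4559)*max(|4.4559| - 3.28, 0) = 1.1759
prox(7.0877) = sign(7.0877)*max(|7.0877| - 3.28, 0) = 3.8077
prox(x) = [0.6983, 6.3488, 1.1759, 3.8077]
||prox(x)||_1 = 0.6983 + 6.3488 + 1.1759 + 3.8077 = 12.0307


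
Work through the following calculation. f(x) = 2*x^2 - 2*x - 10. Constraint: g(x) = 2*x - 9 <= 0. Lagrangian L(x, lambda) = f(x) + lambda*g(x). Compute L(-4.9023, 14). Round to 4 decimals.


Step 1: Evaluate f(x).
f(-4.9023) = 2*(-4.9023)^2 - 2*(-4.9023) - 10 = 47.8697
Step 2: Evaluate g(x).
g(-4.9023) = 2*-4.9023 - 9 = -18.8046
Step 3: Compute Lagrangian.
L = 47.8697 + 14*-18.8046 = -215.3947


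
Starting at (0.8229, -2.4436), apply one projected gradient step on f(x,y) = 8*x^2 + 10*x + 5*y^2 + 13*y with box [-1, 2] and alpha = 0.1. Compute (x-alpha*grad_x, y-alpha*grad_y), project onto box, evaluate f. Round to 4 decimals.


Step 1: Compute gradient at (0.8229, -2.4436).
grad_x = 2*8*0.8229 + 10 = 23.1664
grad_y = 2*5*-2.4436 + 13 = -11.436
Step 2: Gradient step.
x_raw = 0.8229 - 0.1*23.1664 = -1.4937
y_raw = -2.4436 - 0.1*-11.436 = -1.3
Step 3: Project onto [-1, 2].
x_proj = clip(-1.4937) = -1.0
y_proj = clip(-1.3) = -1.0
Step 4: Evaluate f.
f(-1.0, -1.0) = -10.0


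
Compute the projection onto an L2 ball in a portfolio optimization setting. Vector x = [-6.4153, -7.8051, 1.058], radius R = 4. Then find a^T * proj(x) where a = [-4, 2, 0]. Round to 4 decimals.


Step 1: Compute ||x|| (intermediates to 6 decimals).
||x|| = sqrt((-6.4153)^2 + (-7.8051)^2 + 1.058^2) = 10.158495
Step 2: Project.
Since ||x|| > R, scale = R/||x|| = 4/10.158495 = 0.393759, proj(x) = scale * x
proj(x) = [-2.526082, -3.073328, 0.416597]
Step 3: Dot product.
a^T * proj(x) = -4*(-2.526082) + 2*(-3.073328) + 0*0.416597 = 3.9577


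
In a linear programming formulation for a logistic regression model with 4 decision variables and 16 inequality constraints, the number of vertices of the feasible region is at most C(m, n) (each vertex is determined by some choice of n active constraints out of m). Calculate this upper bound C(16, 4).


Each vertex corresponds to some choice of n active constraints out of m, so the number of vertices is at most C(m, n) = m! / (n!(m-n)!).
m = 16, n = 4
Numerator: 16 * 15 * 14 * 13
Denominator: 4! = 24
C(16, 4) = 1820


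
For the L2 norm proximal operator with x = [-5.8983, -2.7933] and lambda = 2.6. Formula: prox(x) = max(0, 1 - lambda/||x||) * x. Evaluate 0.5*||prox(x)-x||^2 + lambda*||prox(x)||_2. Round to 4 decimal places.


Step 1: Compute ||x||.
||x|| = 6.5263
Step 2: Compute scaling factor.
scale = max(0, 1 - 2.6/6.5263) = 0.6016
Step 3: prox(x) = [-3.5485, -1.6805]
||prox(x)|| = 3.9263
Step 4: Proximal objective.
0.5*||prox-x||^2 = 3.38
lambda*||prox|| = 10.2084
Total = 13.5884


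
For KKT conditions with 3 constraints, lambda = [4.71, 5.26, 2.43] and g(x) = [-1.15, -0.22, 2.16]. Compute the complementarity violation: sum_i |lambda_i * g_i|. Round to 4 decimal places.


KKT complementary slackness check:
lambda_1 * g_1 = 4.71 * -1.15 = -5.4165
lambda_2 * g_2 = 5.26 * -0.22 = -1.1572
lambda_3 * g_3 = 2.43 * 2.16 = 5.2488
Total violation = 5.4165 + 1.1572 + 5.2488 = 11.8225


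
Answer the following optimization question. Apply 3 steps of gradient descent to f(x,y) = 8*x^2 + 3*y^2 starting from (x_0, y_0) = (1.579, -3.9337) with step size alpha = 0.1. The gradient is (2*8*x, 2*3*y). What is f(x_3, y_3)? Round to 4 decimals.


Gradient descent on f(x,y) = 8*x^2 + 3*y^2.
Starting point: (1.579, -3.9337), alpha = 0.1
Step 1: grad_x = 2*8*1.579 = 25.264, grad_y = 2*3*-3.9337 = -23.6022
  x_1 = 1.579 - 0.1*25.264 = -0.9474
  y_1 = -3.9337 - 0.1*-23.6022 = -1.5735
Step 2: grad_x = 2*8*-0.9474 = -15.1584, grad_y = 2*3*-1.5735 = -9.4409
  x_2 = -0.9474 - 0.1*-15.1584 = 0.5684
  y_2 = -1.5735 - 0.1*-9.4409 = -0.6294
Step 3: grad_x = 2*8*0.5684 = 9.095, grad_y = 2*3*-0.6294 = -3.7764
  x_3 = 0.5684 - 0.1*9.095 = -0.3411
  y_3 = -0.6294 - 0.1*-3.7764 = -0.2518
f(-0.3411, -0.2518) = 8*(-0.3411)^2 + 3*(-0.2518)^2 = 1.1207


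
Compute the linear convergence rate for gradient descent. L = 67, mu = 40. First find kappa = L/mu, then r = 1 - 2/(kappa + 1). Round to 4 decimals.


Step 1: Compute the condition number.
kappa = L/mu = 67/40 = 1.675
Step 2: Compute the convergence rate.
r = 1 - 2/(kappa + 1) = 1 - 2*mu/(L + mu) = (L - mu)/(L + mu) = 27/107 = 0.2523


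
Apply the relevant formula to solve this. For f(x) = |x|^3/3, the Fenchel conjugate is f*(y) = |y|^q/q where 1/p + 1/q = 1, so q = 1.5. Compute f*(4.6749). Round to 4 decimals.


The conjugate exponent q satisfies 1/p + 1/q = 1.
p = 3, so q = 3/(3 - 1) = 1.5
|y|^q = 4.6749^1.5 = 10.1078
f*(4.6749) = 10.1078 / 1.5 = 6.7386


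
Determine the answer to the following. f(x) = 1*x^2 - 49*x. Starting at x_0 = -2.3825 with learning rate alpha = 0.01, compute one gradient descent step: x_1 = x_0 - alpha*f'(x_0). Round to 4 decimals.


We compute the gradient at x_0 and apply the update.
f'(x) = 2*x - 49
f'(-2.3825) = 2*-2.3825 - 49 = -53.765
x_1 = -2.3825 - 0.01*-53.765 = -1.8449


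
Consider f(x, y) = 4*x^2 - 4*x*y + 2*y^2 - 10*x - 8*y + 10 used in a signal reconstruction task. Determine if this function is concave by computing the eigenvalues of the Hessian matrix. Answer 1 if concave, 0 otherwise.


The Hessian of f(x,y) = 4*x^2 - 4*x*y + 2*y^2 - 10*x - 8*y + 10 is:
H = [[8, -4], [-4, 4]]
Trace = 8 + 4 = 12
Determinant = 8*4 - (-4)^2 = 16
Discriminant = (12)^2 - 4*16 = 80.0
Eigenvalues: lambda_1 = 1.5279, lambda_2 = 10.4721
The function is not concave.

0


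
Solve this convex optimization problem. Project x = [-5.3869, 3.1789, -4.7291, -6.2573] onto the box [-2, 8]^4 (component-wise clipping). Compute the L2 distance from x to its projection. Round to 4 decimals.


Project each component onto [-2, 8].
clip(-5.3869) = -2.0, clip(3.1789) = 3.1789, clip(-4.7291) = -2.0, clip(-6.2573) = -2.0
Projection = [-2.0, 3.1789, -2.0, -2.0]
Squared diffs: [11.4711, 0.0, 7.448, 18.1246]
Distance = sqrt(37.0437) = 6.0864


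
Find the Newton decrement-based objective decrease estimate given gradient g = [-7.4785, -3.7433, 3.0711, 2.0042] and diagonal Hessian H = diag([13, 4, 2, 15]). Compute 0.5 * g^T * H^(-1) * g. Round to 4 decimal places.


Step 1: H is diagonal, so H^(-1) * g = [-0.5753, -0.9358, 1.5356, 0.1336].
Step 2: g^T H^(-1) g = sum_i g_i^2 / H_ii
  = (-7.4785)^2/13 + (-3.7433)^2/4 + (3.0711)^2/2 + (2.0042)^2/15
  = 4.3022 + 3.5031 + 4.7158 + 0.2678 = 12.7888
Step 3: Objective decrease = 0.5 * g^T H^(-1) g = 6.3944


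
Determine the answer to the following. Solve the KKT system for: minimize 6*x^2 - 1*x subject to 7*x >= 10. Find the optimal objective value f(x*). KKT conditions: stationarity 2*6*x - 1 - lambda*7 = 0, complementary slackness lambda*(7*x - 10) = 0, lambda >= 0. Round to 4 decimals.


Step 1: Try lambda = 0 (constraint inactive).
x_unc = 1/(2*6) = 0.0833
Check: 7*0.0833 = 0.5831 < 10 -- violated!
Step 2: Constraint must be active: 7*x = 10
x* = 10/7 = 1.4286 (rounded; the exact value 10/7 is used below)
lambda = (2*6*(10/7) - 1)/7 = 2.3061
Step 3: Compute optimal value.
f(x*) = 6*(10/7)^2 - 1*(10/7) = 10.8163


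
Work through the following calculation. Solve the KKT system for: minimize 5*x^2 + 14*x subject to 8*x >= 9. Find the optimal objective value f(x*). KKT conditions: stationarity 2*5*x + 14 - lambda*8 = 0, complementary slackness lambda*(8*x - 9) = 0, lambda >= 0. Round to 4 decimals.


Step 1: Try lambda = 0 (constraint inactive).
x_unc = -14/(2*5) = -1.4
Check: 8*-1.4 = -11.2 < 9 -- violated!
Step 2: Constraint must be active: 8*x = 9
x* = 9/8 = 1.125
lambda = (2*5*1.125 + 14)/8 = 3.1563
Step 3: Compute optimal value.
f(x*) = 5*1.125^2 + 14*1.125 = 22.0781


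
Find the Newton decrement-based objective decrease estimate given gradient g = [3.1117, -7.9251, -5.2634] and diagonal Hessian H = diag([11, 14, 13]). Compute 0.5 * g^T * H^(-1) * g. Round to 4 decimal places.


Step 1: H is diagonal, so H^(-1) * g = [0.2829, -0.5661, -0.4049].
Step 2: g^T H^(-1) g = sum_i g_i^2 / H_ii
  = (3.1117)^2/11 + (-7.9251)^2/14 + (-5.2634)^2/13
  = 0.8802 + 4.4862 + 2.131 = 7.4975
Step 3: Objective decrease = 0.5 * g^T H^(-1) g = 3.7488


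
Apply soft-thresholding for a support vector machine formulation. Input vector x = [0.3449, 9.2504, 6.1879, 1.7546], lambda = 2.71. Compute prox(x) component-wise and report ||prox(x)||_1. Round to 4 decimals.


Soft-thresholding with lambda = 2.71:
prox(0.3449) = sign(0.3449)*max(|0.3449| - 2.71, 0) = 0.0
prox(9.2504) = sign(9.2504)*max(|9.2504| - 2.71, 0) = 6.5404
prox(6.1879) = sign(6.1879)*max(|6.1879| - 2.71, 0) = 3.4779
prox(1.7546) = sign(1.7546)*max(|1.7546| - 2.71, 0) = 0.0
prox(x) = [0.0, 6.5404, 3.4779, 0.0]
||prox(x)||_1 = 0.0 + 6.5404 + 3.4779 + 0.0 = 10.0183


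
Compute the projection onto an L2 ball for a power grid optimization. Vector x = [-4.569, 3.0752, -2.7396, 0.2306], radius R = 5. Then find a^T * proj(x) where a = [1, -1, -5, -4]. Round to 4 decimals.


Step 1: Compute ||x|| (intermediates to 6 decimals).
||x|| = sqrt((-4.569)^2 + 3.0752^2 + (-2.7396)^2 + 0.2306^2) = 6.155583
Step 2: Project.
Since ||x|| > R, scale = R/||x|| = 5/6.155583 = 0.812271, proj(x) = scale * x
proj(x) = [-3.711266, 2.497896, -2.225298, 0.18731]
Step 3: Dot product.
a^T * proj(x) = 1*(-3.711266) - 1*2.497896 - 5*(-2.225298) - 4*0.18731 = 4.1681


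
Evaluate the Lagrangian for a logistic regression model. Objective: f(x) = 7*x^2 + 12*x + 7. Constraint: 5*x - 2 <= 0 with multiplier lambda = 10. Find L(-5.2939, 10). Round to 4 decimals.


Step 1: Evaluate f(x).
f(-5.2939) = 7*(-5.2939)^2 + 12*(-5.2939) + 7 = 139.6508
Step 2: Evaluate g(x).
g(-5.2939) = 5*-5.2939 - 2 = -28.4695
Step 3: Compute Lagrangian.
L = 139.6508 + 10*-28.4695 = -145.0442


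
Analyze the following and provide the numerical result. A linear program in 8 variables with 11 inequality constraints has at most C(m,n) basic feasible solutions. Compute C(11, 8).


Each vertex corresponds to some choice of n active constraints out of m, so the number of vertices is at most C(m, n) = m! / (n!(m-n)!).
m = 11, n = 8
Numerator: 11 * 10 * 9 * 8 * 7 * 6 * 5 * 4
Denominator: 8! = 40320
C(11, 8) = 165


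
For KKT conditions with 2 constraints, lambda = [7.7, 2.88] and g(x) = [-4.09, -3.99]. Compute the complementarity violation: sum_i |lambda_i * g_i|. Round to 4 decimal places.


KKT complementary slackness check:
lambda_1 * g_1 = 7.7 * -4.09 = -31.493
lambda_2 * g_2 = 2.88 * -3.99 = -11.4912
Total violation = 31.493 + 11.4912 = 42.9842


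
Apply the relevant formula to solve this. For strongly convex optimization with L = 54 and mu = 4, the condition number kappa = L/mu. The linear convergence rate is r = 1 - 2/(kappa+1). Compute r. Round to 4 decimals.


Step 1: Compute the condition number.
kappa = L/mu = 54/4 = 13.5
Step 2: Compute the convergence rate.
r = 1 - 2/(kappa + 1) = 1 - 2*mu/(L + mu) = (L - mu)/(L + mu) = 50/58 = 0.8621


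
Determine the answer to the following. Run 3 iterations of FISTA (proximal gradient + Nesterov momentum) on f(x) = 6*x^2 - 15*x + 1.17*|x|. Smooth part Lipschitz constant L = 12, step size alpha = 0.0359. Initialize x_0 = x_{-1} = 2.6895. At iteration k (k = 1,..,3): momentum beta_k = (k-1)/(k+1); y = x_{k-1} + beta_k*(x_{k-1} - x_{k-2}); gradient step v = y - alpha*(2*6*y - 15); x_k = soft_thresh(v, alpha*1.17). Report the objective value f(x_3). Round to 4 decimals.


FISTA on f(x) = 6*x^2 - 15*x + 1.17*|x|
L = 12, alpha = 0.0359
Iteration 1: beta = 0.0, y = 2.6895 + 0.0*(2.6895 - 2.6895) = 2.6895
  grad(y) = 17.274, v = y - alpha*grad = 2.0694
  prox(v) = soft_thresh(2.0694, 0.042) = 2.0274
Iteration 2: beta = 0.3333, y = 2.0274 + 0.3333*(2.0274 - 2.6895) = 1.8066
  grad(y) = 6.6798, v = y - alpha*grad = 1.5668
  prox(v) = soft_thresh(1.5668, 0.042) = 1.5248
Iteration 3: beta = 0.5, y = 1.5248 + 0.5*(1.5248 - 2.0274) = 1.2736
  grad(y) = 0.283, v = y - alpha*grad = 1.2634
  prox(v) = soft_thresh(1.2634, 0.042) = 1.2214
f(x_3) = 6*1.2214^2 - 15*1.2214 + 1.17*|1.2214| = -7.941


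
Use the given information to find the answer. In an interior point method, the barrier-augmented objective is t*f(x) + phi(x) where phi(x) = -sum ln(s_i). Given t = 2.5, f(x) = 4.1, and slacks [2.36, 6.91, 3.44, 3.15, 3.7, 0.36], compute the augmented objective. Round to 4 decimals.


Step 1: Compute log-barrier.
ln values: [0.8587, 1.933, 1.2355, 1.1474, 1.3083, -1.0217]
phi = -(0.8587 + 1.933 + 1.2355 + 1.1474 + 1.3083 - 1.0217) = -5.4612
Step 2: Compute augmented objective.
t*f(x) = 2.5*4.1 = 10.25
Total = 10.25 - 5.4612 = 4.7888


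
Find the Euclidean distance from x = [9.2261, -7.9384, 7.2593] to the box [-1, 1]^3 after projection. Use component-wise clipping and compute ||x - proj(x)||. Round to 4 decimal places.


Project each component onto [-1, 1].
clip(9.2261) = 1.0, clip(-7.9384) = -1.0, clip(7.2593) = 1.0
Projection = [1.0, -1.0, 1.0]
Squared diffs: [67.6687, 48.1414, 39.1788]
Distance = sqrt(154.9889) = 12.4495


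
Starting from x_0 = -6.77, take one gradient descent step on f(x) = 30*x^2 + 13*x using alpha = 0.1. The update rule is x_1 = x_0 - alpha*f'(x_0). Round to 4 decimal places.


We compute the gradient at x_0 and apply the update.
f'(x) = 60*x + 13
f'(-6.77) = 60*-6.77 + 13 = -393.2
x_1 = -6.77 - 0.1*-393.2 = 32.55


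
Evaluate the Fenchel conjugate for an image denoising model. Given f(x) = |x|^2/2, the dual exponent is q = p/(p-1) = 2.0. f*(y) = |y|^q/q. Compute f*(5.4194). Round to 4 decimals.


The conjugate exponent q satisfies 1/p + 1/q = 1.
p = 2, so q = 2/(2 - 1) = 2.0
|y|^q = 5.4194^2.0 = 29.3699
f*(5.4194) = 29.3699 / 2.0 = 14.6849


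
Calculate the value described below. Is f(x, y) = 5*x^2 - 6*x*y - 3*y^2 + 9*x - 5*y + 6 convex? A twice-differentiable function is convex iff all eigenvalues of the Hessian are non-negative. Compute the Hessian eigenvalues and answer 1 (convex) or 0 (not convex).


The Hessian of f(x,y) = 5*x^2 - 6*x*y - 3*y^2 + 9*x - 5*y + 6 is:
H = [[10, -6], [-6, -6]]
Trace = 10 - 6 = 4
Determinant = 10*-6 - (-6)^2 = -96
Discriminant = (4)^2 - 4*-96 = 400.0
Eigenvalues: lambda_1 = -8.0, lambda_2 = 12.0
The function is not convex.

0
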